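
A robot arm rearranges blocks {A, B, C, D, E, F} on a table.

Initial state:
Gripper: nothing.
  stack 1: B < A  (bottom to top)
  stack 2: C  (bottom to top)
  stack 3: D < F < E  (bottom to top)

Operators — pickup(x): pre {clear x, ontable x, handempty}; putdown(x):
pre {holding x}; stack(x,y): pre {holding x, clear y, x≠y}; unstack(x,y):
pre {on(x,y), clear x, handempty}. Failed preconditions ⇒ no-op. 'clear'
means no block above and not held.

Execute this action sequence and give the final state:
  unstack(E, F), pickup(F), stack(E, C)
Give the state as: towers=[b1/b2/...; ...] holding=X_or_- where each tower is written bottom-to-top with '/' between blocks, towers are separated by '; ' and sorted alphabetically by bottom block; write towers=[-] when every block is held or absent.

step 1 (unstack(E, F)): towers=[B/A; C; D/F] holding=E
step 2 (pickup(F)) [no-op]: towers=[B/A; C; D/F] holding=E
step 3 (stack(E, C)): towers=[B/A; C/E; D/F] holding=-

towers=[B/A; C/E; D/F] holding=-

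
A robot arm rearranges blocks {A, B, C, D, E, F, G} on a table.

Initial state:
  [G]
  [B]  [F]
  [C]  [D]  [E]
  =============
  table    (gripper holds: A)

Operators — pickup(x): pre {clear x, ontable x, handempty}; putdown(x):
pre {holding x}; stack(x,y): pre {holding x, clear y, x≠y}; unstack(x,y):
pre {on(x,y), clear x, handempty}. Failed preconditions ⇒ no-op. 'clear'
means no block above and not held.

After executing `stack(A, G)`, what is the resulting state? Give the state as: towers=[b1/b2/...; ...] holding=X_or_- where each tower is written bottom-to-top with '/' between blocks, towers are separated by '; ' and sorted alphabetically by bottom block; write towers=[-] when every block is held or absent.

before: towers=[C/B/G; D/F; E] holding=A
pre[stack(A, G)]: holding(A) ✓, clear(G) ✓, A≠G ✓
all met → apply stack(A, G)
after:  towers=[C/B/G/A; D/F; E] holding=-

towers=[C/B/G/A; D/F; E] holding=-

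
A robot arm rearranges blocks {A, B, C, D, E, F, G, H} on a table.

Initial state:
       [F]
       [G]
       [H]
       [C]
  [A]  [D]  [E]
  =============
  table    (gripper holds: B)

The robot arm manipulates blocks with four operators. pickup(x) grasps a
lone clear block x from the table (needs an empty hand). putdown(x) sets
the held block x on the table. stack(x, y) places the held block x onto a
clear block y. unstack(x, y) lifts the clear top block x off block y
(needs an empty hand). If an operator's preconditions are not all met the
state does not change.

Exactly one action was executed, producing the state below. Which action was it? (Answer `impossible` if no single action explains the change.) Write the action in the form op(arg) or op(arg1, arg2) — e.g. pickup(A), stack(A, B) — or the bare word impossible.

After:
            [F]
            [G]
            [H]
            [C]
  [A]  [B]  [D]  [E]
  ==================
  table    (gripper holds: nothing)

putdown(B)

target: towers=[A; B; D/C/H/G/F; E] holding=-
        putdown(B) → towers=[A; B; D/C/H/G/F; E] holding=-  ← match
       stack(B, A) → towers=[A/B; D/C/H/G/F; E] holding=-
       stack(B, E) → towers=[A; D/C/H/G/F; E/B] holding=-
       stack(B, F) → towers=[A; D/C/H/G/F/B; E] holding=-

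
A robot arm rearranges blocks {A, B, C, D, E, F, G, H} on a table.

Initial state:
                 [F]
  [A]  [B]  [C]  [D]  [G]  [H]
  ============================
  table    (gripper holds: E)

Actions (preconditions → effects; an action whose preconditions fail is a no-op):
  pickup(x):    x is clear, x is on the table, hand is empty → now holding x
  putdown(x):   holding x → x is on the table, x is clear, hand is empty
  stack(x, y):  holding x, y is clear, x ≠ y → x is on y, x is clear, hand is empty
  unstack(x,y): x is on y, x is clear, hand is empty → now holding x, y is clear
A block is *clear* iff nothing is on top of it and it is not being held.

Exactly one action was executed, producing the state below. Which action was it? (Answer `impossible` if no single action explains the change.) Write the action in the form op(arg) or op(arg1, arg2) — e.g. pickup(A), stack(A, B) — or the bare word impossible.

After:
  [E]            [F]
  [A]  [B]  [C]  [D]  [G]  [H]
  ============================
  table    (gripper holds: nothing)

stack(E, A)

target: towers=[A/E; B; C; D/F; G; H] holding=-
        putdown(E) → towers=[A; B; C; D/F; E; G; H] holding=-
       stack(E, G) → towers=[A; B; C; D/F; G/E; H] holding=-
       stack(E, A) → towers=[A/E; B; C; D/F; G; H] holding=-  ← match
       stack(E, H) → towers=[A; B; C; D/F; G; H/E] holding=-
       stack(E, B) → towers=[A; B/E; C; D/F; G; H] holding=-
       stack(E, F) → towers=[A; B; C; D/F/E; G; H] holding=-
       stack(E, C) → towers=[A; B; C/E; D/F; G; H] holding=-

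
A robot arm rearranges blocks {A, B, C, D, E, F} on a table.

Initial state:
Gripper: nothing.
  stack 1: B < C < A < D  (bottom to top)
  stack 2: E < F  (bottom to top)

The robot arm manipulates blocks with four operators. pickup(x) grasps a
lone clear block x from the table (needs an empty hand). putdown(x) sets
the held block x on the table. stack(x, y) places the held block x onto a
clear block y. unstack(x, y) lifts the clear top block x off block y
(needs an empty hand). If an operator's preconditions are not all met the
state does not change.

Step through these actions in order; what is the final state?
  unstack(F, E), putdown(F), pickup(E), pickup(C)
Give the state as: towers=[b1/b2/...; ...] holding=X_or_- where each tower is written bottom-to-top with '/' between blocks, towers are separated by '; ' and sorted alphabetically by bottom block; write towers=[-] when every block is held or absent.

step 1 (unstack(F, E)): towers=[B/C/A/D; E] holding=F
step 2 (putdown(F)): towers=[B/C/A/D; E; F] holding=-
step 3 (pickup(E)): towers=[B/C/A/D; F] holding=E
step 4 (pickup(C)) [no-op]: towers=[B/C/A/D; F] holding=E

towers=[B/C/A/D; F] holding=E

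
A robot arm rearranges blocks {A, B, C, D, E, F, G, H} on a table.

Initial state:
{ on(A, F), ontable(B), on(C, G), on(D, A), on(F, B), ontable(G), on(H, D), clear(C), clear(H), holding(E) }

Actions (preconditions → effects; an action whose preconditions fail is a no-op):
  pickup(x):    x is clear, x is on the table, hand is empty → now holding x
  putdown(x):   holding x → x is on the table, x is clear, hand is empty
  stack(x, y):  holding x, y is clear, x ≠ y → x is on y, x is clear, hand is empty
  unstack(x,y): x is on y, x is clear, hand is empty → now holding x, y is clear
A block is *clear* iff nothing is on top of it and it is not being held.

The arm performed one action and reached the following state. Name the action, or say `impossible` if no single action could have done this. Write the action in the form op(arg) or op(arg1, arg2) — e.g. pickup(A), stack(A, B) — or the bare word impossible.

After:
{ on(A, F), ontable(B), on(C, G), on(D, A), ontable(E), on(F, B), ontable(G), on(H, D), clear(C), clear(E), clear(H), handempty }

target: towers=[B/F/A/D/H; E; G/C] holding=-
        putdown(E) → towers=[B/F/A/D/H; E; G/C] holding=-  ← match
       stack(E, H) → towers=[B/F/A/D/H/E; G/C] holding=-
       stack(E, C) → towers=[B/F/A/D/H; G/C/E] holding=-

putdown(E)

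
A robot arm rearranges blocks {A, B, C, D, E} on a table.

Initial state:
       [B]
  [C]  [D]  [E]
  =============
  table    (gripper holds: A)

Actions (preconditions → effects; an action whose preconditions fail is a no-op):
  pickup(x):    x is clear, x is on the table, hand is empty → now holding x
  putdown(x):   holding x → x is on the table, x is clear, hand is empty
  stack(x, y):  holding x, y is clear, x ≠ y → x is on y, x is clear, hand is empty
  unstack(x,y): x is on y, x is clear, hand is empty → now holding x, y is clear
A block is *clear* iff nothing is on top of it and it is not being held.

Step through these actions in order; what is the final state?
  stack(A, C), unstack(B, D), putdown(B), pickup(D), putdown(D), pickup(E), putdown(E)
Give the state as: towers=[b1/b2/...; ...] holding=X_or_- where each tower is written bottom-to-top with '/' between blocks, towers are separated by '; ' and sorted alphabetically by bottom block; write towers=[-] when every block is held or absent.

step 1 (stack(A, C)): towers=[C/A; D/B; E] holding=-
step 2 (unstack(B, D)): towers=[C/A; D; E] holding=B
step 3 (putdown(B)): towers=[B; C/A; D; E] holding=-
step 4 (pickup(D)): towers=[B; C/A; E] holding=D
step 5 (putdown(D)): towers=[B; C/A; D; E] holding=-
step 6 (pickup(E)): towers=[B; C/A; D] holding=E
step 7 (putdown(E)): towers=[B; C/A; D; E] holding=-

towers=[B; C/A; D; E] holding=-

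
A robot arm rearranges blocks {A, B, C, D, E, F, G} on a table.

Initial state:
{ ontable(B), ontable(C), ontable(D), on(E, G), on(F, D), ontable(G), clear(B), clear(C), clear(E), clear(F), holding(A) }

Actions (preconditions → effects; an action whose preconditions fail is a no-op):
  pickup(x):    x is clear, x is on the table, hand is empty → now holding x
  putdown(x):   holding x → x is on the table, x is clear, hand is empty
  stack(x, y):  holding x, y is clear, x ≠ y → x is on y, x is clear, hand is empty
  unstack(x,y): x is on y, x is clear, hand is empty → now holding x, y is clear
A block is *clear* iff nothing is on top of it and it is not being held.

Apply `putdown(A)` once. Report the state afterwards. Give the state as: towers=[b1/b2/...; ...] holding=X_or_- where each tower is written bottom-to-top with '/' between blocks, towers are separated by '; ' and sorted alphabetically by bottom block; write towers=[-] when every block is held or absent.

towers=[A; B; C; D/F; G/E] holding=-

before: towers=[B; C; D/F; G/E] holding=A
pre[putdown(A)]: holding(A) ✓
all met → apply putdown(A)
after:  towers=[A; B; C; D/F; G/E] holding=-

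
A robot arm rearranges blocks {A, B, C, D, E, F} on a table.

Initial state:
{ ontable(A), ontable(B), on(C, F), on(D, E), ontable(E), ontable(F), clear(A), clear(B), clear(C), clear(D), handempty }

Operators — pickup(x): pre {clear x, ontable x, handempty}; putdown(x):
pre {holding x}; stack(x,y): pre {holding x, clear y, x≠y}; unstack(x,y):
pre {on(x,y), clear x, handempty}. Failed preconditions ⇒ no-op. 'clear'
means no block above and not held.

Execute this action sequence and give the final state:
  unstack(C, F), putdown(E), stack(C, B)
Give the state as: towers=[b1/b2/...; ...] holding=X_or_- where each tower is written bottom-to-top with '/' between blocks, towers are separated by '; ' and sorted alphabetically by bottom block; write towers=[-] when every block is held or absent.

towers=[A; B/C; E/D; F] holding=-

step 1 (unstack(C, F)): towers=[A; B; E/D; F] holding=C
step 2 (putdown(E)) [no-op]: towers=[A; B; E/D; F] holding=C
step 3 (stack(C, B)): towers=[A; B/C; E/D; F] holding=-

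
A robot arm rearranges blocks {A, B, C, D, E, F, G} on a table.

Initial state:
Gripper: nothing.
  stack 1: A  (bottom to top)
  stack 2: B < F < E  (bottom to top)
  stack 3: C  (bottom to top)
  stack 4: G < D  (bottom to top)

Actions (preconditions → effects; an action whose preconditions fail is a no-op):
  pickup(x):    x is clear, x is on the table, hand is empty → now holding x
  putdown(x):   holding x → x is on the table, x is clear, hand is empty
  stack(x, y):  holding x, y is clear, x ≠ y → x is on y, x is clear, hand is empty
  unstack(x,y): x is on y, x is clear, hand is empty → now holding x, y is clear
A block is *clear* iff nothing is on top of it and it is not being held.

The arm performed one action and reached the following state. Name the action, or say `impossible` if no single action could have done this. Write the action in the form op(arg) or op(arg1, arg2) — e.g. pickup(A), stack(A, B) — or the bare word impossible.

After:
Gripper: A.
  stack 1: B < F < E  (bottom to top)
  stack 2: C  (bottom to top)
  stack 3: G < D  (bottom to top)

target: towers=[B/F/E; C; G/D] holding=A
     unstack(D, G) → towers=[A; B/F/E; C; G] holding=D
         pickup(A) → towers=[B/F/E; C; G/D] holding=A  ← match
     unstack(E, F) → towers=[A; B/F; C; G/D] holding=E
         pickup(C) → towers=[A; B/F/E; G/D] holding=C

pickup(A)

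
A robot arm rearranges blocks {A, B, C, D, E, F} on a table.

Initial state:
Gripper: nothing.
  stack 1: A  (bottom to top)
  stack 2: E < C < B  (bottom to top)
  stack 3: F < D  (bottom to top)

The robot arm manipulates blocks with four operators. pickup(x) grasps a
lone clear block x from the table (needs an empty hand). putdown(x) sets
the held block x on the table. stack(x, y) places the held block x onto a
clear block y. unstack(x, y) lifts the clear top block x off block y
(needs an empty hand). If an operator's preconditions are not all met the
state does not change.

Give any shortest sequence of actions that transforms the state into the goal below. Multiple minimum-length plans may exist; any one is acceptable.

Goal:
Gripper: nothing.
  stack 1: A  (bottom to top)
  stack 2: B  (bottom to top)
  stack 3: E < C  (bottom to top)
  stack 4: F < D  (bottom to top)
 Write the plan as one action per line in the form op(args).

unstack(B, C)
putdown(B)

step 1 (unstack(B, C)): towers=[A; E/C; F/D] holding=B
step 2 (putdown(B)): towers=[A; B; E/C; F/D] holding=-
goal check: towers=[A; B; E/C; F/D] holding=- — reached (length 2, optimal by BFS)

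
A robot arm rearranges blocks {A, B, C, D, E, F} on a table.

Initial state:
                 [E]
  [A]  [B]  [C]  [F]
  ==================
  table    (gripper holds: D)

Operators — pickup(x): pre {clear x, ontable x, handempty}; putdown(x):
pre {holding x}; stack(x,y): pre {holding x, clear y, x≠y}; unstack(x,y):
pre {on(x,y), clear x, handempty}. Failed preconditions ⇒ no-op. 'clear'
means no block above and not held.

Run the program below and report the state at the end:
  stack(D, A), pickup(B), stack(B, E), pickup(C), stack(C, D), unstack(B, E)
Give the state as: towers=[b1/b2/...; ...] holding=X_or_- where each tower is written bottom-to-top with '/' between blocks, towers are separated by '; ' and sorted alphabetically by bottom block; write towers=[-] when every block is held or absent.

step 1 (stack(D, A)): towers=[A/D; B; C; F/E] holding=-
step 2 (pickup(B)): towers=[A/D; C; F/E] holding=B
step 3 (stack(B, E)): towers=[A/D; C; F/E/B] holding=-
step 4 (pickup(C)): towers=[A/D; F/E/B] holding=C
step 5 (stack(C, D)): towers=[A/D/C; F/E/B] holding=-
step 6 (unstack(B, E)): towers=[A/D/C; F/E] holding=B

towers=[A/D/C; F/E] holding=B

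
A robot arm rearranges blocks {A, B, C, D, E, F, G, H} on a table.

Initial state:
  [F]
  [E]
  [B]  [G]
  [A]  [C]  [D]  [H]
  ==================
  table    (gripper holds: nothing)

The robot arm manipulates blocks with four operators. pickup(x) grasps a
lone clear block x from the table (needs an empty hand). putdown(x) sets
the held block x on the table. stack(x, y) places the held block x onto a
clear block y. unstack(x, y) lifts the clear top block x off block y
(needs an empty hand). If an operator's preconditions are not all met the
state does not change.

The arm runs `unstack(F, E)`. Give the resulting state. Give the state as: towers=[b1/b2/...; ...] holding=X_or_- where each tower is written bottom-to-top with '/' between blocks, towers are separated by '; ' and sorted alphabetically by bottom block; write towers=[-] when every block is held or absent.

before: towers=[A/B/E/F; C/G; D; H] holding=-
pre[unstack(F, E)]: on(F,E) ok, clear(F) ok, handempty ok
all met → apply unstack(F, E)
after:  towers=[A/B/E; C/G; D; H] holding=F

towers=[A/B/E; C/G; D; H] holding=F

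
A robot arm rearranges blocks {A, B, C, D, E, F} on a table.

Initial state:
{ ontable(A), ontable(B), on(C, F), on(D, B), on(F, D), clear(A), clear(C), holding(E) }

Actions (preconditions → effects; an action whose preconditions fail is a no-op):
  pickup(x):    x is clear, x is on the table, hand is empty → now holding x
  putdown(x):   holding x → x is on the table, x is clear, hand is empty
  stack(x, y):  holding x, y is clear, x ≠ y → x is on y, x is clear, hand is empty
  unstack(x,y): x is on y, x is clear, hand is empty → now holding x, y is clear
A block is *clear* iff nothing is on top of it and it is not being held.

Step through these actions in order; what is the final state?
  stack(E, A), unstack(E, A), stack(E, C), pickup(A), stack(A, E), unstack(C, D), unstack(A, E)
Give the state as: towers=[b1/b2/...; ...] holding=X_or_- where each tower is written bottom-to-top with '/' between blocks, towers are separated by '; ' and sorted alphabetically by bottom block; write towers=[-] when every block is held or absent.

towers=[B/D/F/C/E] holding=A

step 1 (stack(E, A)): towers=[A/E; B/D/F/C] holding=-
step 2 (unstack(E, A)): towers=[A; B/D/F/C] holding=E
step 3 (stack(E, C)): towers=[A; B/D/F/C/E] holding=-
step 4 (pickup(A)): towers=[B/D/F/C/E] holding=A
step 5 (stack(A, E)): towers=[B/D/F/C/E/A] holding=-
step 6 (unstack(C, D)) [no-op]: towers=[B/D/F/C/E/A] holding=-
step 7 (unstack(A, E)): towers=[B/D/F/C/E] holding=A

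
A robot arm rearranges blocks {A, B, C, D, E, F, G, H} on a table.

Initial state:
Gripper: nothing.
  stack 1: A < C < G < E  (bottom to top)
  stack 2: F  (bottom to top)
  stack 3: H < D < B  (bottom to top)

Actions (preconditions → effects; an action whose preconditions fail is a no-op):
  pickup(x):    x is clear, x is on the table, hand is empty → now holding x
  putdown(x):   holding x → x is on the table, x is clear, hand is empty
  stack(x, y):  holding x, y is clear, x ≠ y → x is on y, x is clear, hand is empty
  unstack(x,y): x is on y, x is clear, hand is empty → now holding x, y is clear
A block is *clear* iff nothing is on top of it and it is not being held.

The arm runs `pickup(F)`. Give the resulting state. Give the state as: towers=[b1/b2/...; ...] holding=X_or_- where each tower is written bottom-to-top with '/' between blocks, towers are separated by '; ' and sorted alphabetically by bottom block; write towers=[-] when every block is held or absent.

towers=[A/C/G/E; H/D/B] holding=F

before: towers=[A/C/G/E; F; H/D/B] holding=-
pre[pickup(F)]: clear(F) yes, ontable(F) yes, handempty yes
all met → apply pickup(F)
after:  towers=[A/C/G/E; H/D/B] holding=F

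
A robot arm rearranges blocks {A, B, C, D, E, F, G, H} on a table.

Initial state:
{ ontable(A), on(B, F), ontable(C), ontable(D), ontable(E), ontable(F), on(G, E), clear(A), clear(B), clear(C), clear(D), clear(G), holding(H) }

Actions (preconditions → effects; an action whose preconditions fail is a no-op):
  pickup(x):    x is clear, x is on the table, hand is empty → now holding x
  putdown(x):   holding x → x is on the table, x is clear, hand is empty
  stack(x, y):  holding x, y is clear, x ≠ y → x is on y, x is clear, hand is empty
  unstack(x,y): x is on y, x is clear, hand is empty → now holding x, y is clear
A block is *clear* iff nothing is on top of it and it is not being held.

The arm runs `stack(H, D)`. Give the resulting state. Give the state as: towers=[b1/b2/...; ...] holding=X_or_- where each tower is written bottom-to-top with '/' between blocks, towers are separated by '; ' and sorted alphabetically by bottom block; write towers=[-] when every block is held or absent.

towers=[A; C; D/H; E/G; F/B] holding=-

before: towers=[A; C; D; E/G; F/B] holding=H
pre[stack(H, D)]: holding(H) ok, clear(D) ok, H≠D ok
all met → apply stack(H, D)
after:  towers=[A; C; D/H; E/G; F/B] holding=-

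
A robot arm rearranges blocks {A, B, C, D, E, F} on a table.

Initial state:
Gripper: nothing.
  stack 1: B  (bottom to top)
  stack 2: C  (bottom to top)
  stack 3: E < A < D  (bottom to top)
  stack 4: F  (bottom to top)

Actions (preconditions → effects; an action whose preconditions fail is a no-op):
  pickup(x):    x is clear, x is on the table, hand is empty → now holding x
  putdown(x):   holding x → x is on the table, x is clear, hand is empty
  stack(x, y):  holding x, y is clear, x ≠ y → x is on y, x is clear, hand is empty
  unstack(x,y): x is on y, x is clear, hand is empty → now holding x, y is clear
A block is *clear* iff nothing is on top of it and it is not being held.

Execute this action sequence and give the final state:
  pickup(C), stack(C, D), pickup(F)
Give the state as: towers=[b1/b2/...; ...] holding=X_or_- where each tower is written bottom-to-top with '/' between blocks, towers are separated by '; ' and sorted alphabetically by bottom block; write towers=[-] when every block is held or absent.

towers=[B; E/A/D/C] holding=F

step 1 (pickup(C)): towers=[B; E/A/D; F] holding=C
step 2 (stack(C, D)): towers=[B; E/A/D/C; F] holding=-
step 3 (pickup(F)): towers=[B; E/A/D/C] holding=F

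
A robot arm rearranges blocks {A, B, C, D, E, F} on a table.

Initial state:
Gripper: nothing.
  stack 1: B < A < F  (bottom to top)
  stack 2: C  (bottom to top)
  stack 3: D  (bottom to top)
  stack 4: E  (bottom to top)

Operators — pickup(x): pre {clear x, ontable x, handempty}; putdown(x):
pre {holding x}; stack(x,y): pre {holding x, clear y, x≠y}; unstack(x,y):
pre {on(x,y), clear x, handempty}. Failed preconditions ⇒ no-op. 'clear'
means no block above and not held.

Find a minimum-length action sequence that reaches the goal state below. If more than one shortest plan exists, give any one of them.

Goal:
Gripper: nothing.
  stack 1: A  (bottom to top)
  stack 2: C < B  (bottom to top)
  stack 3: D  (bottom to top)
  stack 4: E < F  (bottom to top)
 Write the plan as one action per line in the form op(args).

unstack(F, A)
stack(F, E)
unstack(A, B)
putdown(A)
pickup(B)
stack(B, C)

step 1 (unstack(F, A)): towers=[B/A; C; D; E] holding=F
step 2 (stack(F, E)): towers=[B/A; C; D; E/F] holding=-
step 3 (unstack(A, B)): towers=[B; C; D; E/F] holding=A
step 4 (putdown(A)): towers=[A; B; C; D; E/F] holding=-
step 5 (pickup(B)): towers=[A; C; D; E/F] holding=B
step 6 (stack(B, C)): towers=[A; C/B; D; E/F] holding=-
goal check: towers=[A; C/B; D; E/F] holding=- — reached (length 6, optimal by BFS)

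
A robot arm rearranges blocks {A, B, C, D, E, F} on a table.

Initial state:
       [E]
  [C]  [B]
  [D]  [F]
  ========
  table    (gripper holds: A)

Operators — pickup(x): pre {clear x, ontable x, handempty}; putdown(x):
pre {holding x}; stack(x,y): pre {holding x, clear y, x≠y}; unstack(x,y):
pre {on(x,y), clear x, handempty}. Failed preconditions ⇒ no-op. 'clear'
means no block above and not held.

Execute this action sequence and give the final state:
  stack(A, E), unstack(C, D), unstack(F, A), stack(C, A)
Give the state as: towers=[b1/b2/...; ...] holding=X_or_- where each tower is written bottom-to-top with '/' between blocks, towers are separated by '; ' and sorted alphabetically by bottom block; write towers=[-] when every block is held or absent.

step 1 (stack(A, E)): towers=[D/C; F/B/E/A] holding=-
step 2 (unstack(C, D)): towers=[D; F/B/E/A] holding=C
step 3 (unstack(F, A)) [no-op]: towers=[D; F/B/E/A] holding=C
step 4 (stack(C, A)): towers=[D; F/B/E/A/C] holding=-

towers=[D; F/B/E/A/C] holding=-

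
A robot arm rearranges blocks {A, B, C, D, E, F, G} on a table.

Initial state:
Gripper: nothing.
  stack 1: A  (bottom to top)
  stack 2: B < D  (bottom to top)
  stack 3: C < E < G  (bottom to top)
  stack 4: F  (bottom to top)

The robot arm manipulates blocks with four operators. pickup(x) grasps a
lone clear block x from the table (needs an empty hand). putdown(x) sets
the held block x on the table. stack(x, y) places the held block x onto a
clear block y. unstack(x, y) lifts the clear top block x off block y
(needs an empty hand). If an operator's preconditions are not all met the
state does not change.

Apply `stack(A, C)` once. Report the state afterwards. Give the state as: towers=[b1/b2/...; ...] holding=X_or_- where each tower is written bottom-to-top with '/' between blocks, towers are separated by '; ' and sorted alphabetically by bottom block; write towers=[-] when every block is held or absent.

before: towers=[A; B/D; C/E/G; F] holding=-
pre[stack(A, C)]: holding(A) no, clear(C) no, A≠C yes
holding(A), clear(C) unmet → stack(A, C) is a no-op
after:  towers=[A; B/D; C/E/G; F] holding=-

towers=[A; B/D; C/E/G; F] holding=-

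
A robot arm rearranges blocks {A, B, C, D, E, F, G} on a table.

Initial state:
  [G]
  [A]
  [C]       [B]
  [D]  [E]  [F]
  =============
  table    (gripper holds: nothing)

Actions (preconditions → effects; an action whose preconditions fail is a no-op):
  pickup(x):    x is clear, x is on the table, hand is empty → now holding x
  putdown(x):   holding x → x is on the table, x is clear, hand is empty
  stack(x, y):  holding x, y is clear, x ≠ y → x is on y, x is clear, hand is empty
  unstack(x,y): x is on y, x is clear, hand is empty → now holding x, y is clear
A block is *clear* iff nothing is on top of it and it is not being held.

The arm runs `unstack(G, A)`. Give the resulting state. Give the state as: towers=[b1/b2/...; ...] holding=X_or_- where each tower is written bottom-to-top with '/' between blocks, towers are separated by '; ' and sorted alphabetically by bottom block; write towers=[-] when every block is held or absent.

before: towers=[D/C/A/G; E; F/B] holding=-
pre[unstack(G, A)]: on(G,A) ✓, clear(G) ✓, handempty ✓
all met → apply unstack(G, A)
after:  towers=[D/C/A; E; F/B] holding=G

towers=[D/C/A; E; F/B] holding=G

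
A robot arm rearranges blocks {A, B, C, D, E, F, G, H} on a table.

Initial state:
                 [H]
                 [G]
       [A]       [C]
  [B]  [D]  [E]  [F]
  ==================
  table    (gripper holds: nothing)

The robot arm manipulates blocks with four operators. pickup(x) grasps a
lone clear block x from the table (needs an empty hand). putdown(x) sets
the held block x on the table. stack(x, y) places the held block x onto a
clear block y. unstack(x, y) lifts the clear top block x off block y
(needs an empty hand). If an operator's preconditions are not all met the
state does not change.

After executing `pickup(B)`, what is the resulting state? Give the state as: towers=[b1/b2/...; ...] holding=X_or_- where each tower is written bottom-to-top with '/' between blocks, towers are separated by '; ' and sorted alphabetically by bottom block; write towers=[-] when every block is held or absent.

before: towers=[B; D/A; E; F/C/G/H] holding=-
pre[pickup(B)]: clear(B) ✓, ontable(B) ✓, handempty ✓
all met → apply pickup(B)
after:  towers=[D/A; E; F/C/G/H] holding=B

towers=[D/A; E; F/C/G/H] holding=B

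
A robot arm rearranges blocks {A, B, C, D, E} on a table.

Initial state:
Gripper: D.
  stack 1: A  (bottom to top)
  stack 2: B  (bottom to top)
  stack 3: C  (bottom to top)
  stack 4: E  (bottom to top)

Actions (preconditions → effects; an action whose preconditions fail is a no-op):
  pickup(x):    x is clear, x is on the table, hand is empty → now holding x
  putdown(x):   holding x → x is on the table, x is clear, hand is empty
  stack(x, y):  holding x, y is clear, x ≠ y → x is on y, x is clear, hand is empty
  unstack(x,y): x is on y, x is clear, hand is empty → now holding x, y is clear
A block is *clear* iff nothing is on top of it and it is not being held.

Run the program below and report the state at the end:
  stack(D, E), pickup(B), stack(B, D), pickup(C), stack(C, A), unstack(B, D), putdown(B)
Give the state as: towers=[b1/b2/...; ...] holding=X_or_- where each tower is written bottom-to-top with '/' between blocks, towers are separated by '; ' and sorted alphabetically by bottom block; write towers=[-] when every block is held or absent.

step 1 (stack(D, E)): towers=[A; B; C; E/D] holding=-
step 2 (pickup(B)): towers=[A; C; E/D] holding=B
step 3 (stack(B, D)): towers=[A; C; E/D/B] holding=-
step 4 (pickup(C)): towers=[A; E/D/B] holding=C
step 5 (stack(C, A)): towers=[A/C; E/D/B] holding=-
step 6 (unstack(B, D)): towers=[A/C; E/D] holding=B
step 7 (putdown(B)): towers=[A/C; B; E/D] holding=-

towers=[A/C; B; E/D] holding=-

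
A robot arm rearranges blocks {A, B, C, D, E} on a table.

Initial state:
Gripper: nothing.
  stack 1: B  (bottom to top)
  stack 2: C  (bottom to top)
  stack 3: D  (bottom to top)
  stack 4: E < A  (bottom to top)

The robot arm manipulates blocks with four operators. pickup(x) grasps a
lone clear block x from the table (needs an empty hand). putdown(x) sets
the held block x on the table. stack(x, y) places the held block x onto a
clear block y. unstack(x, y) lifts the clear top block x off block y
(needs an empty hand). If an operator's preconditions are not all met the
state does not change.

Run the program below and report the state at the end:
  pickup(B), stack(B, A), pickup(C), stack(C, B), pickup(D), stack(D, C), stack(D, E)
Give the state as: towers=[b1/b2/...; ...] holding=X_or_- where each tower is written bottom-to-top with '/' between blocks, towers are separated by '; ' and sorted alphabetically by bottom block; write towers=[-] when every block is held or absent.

towers=[E/A/B/C/D] holding=-

step 1 (pickup(B)): towers=[C; D; E/A] holding=B
step 2 (stack(B, A)): towers=[C; D; E/A/B] holding=-
step 3 (pickup(C)): towers=[D; E/A/B] holding=C
step 4 (stack(C, B)): towers=[D; E/A/B/C] holding=-
step 5 (pickup(D)): towers=[E/A/B/C] holding=D
step 6 (stack(D, C)): towers=[E/A/B/C/D] holding=-
step 7 (stack(D, E)) [no-op]: towers=[E/A/B/C/D] holding=-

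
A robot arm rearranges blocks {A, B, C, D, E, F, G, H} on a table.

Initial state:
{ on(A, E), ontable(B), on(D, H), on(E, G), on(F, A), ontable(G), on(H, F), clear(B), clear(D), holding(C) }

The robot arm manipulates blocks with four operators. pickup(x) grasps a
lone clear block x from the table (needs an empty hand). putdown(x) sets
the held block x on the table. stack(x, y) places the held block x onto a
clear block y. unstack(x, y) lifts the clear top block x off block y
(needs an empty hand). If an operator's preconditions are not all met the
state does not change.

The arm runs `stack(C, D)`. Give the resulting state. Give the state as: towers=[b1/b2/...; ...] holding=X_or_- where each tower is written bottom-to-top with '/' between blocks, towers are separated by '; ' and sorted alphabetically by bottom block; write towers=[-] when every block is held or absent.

before: towers=[B; G/E/A/F/H/D] holding=C
pre[stack(C, D)]: holding(C) ✓, clear(D) ✓, C≠D ✓
all met → apply stack(C, D)
after:  towers=[B; G/E/A/F/H/D/C] holding=-

towers=[B; G/E/A/F/H/D/C] holding=-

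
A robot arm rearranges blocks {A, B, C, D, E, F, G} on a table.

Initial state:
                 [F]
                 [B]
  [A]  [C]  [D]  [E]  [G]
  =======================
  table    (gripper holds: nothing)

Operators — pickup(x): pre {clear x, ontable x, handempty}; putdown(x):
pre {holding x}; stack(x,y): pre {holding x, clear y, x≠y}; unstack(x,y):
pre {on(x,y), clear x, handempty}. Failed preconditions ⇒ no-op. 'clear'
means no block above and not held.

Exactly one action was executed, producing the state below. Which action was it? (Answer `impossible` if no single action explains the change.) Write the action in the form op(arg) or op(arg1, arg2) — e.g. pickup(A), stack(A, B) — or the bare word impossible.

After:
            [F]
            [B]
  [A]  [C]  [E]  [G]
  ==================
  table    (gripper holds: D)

pickup(D)

target: towers=[A; C; E/B/F; G] holding=D
     unstack(F, B) → towers=[A; C; D; E/B; G] holding=F
         pickup(G) → towers=[A; C; D; E/B/F] holding=G
         pickup(D) → towers=[A; C; E/B/F; G] holding=D  ← match
         pickup(A) → towers=[C; D; E/B/F; G] holding=A
         pickup(C) → towers=[A; D; E/B/F; G] holding=C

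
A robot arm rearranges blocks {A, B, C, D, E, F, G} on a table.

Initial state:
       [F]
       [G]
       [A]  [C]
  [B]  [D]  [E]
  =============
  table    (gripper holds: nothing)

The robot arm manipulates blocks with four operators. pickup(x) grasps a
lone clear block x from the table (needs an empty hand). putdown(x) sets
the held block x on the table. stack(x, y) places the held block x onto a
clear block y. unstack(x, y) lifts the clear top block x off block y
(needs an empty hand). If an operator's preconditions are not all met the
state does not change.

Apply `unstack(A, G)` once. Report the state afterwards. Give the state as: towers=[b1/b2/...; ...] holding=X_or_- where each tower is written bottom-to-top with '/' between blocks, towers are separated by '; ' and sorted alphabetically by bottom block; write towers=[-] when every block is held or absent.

towers=[B; D/A/G/F; E/C] holding=-

before: towers=[B; D/A/G/F; E/C] holding=-
pre[unstack(A, G)]: on(A,G) no, clear(A) no, handempty yes
on(A,G), clear(A) unmet → unstack(A, G) is a no-op
after:  towers=[B; D/A/G/F; E/C] holding=-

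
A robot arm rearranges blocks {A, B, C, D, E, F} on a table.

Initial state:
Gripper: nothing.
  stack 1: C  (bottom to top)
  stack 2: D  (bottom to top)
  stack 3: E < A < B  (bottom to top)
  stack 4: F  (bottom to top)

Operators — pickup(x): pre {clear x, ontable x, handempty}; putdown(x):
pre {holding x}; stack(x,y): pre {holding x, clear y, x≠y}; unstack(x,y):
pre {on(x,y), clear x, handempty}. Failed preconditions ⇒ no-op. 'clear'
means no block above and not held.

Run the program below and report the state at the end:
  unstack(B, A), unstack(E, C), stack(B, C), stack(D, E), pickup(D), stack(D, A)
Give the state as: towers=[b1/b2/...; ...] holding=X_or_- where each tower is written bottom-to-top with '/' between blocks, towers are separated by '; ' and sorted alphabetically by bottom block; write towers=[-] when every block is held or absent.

towers=[C/B; E/A/D; F] holding=-

step 1 (unstack(B, A)): towers=[C; D; E/A; F] holding=B
step 2 (unstack(E, C)) [no-op]: towers=[C; D; E/A; F] holding=B
step 3 (stack(B, C)): towers=[C/B; D; E/A; F] holding=-
step 4 (stack(D, E)) [no-op]: towers=[C/B; D; E/A; F] holding=-
step 5 (pickup(D)): towers=[C/B; E/A; F] holding=D
step 6 (stack(D, A)): towers=[C/B; E/A/D; F] holding=-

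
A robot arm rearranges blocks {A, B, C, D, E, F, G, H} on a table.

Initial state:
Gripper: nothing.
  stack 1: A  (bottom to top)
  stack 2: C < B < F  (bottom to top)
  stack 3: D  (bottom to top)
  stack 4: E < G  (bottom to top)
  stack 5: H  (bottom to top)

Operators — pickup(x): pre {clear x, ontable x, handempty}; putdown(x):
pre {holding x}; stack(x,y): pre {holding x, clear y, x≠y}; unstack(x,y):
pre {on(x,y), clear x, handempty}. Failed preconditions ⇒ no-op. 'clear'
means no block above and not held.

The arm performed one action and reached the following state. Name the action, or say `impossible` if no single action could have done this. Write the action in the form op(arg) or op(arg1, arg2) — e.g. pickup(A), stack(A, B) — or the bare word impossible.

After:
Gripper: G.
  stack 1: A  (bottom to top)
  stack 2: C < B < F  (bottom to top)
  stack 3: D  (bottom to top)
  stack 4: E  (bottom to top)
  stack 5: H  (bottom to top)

unstack(G, E)

target: towers=[A; C/B/F; D; E; H] holding=G
     unstack(G, E) → towers=[A; C/B/F; D; E; H] holding=G  ← match
         pickup(A) → towers=[C/B/F; D; E/G; H] holding=A
         pickup(H) → towers=[A; C/B/F; D; E/G] holding=H
     unstack(F, B) → towers=[A; C/B; D; E/G; H] holding=F
         pickup(D) → towers=[A; C/B/F; E/G; H] holding=D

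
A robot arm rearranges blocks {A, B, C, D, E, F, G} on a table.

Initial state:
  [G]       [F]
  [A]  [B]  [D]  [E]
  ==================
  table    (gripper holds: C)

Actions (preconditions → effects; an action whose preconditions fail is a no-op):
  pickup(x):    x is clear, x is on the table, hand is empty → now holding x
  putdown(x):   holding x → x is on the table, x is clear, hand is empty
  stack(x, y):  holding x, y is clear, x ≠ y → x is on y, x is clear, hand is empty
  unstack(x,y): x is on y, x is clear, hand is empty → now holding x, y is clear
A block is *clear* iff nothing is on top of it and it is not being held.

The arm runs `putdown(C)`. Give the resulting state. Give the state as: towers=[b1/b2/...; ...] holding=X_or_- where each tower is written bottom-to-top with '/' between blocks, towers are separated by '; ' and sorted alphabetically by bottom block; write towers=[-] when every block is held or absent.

towers=[A/G; B; C; D/F; E] holding=-

before: towers=[A/G; B; D/F; E] holding=C
pre[putdown(C)]: holding(C) yes
all met → apply putdown(C)
after:  towers=[A/G; B; C; D/F; E] holding=-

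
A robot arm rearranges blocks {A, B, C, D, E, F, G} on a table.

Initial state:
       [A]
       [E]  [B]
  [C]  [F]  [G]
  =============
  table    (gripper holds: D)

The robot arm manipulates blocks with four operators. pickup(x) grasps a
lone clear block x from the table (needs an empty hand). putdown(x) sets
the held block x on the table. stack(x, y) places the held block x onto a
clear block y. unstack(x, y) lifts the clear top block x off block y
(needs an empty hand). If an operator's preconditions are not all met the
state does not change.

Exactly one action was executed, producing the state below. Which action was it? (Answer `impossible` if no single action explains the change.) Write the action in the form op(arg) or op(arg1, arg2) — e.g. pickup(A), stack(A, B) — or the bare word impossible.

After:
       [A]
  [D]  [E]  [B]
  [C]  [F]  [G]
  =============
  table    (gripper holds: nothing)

target: towers=[C/D; F/E/A; G/B] holding=-
        putdown(D) → towers=[C; D; F/E/A; G/B] holding=-
       stack(D, B) → towers=[C; F/E/A; G/B/D] holding=-
       stack(D, A) → towers=[C; F/E/A/D; G/B] holding=-
       stack(D, C) → towers=[C/D; F/E/A; G/B] holding=-  ← match

stack(D, C)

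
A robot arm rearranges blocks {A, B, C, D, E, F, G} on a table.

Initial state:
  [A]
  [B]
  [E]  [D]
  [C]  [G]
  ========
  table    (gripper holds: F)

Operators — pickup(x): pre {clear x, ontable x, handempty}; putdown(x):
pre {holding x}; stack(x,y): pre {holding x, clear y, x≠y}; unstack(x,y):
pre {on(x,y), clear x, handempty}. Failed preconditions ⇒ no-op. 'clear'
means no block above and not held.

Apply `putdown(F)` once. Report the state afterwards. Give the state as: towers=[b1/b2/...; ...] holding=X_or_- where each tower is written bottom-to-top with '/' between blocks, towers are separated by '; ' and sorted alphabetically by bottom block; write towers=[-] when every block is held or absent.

before: towers=[C/E/B/A; G/D] holding=F
pre[putdown(F)]: holding(F) ok
all met → apply putdown(F)
after:  towers=[C/E/B/A; F; G/D] holding=-

towers=[C/E/B/A; F; G/D] holding=-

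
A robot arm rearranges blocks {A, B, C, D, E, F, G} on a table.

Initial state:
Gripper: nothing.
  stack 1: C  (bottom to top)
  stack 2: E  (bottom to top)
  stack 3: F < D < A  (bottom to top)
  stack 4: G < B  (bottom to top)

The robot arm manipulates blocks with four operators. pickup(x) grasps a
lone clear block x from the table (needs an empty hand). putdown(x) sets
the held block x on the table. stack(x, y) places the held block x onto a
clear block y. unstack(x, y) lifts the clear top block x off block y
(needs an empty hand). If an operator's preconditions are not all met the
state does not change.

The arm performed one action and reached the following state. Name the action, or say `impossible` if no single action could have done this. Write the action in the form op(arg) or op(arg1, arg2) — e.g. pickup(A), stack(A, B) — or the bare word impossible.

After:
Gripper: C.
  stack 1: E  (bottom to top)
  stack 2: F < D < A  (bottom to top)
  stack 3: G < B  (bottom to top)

pickup(C)

target: towers=[E; F/D/A; G/B] holding=C
     unstack(B, G) → towers=[C; E; F/D/A; G] holding=B
     unstack(A, D) → towers=[C; E; F/D; G/B] holding=A
         pickup(E) → towers=[C; F/D/A; G/B] holding=E
         pickup(C) → towers=[E; F/D/A; G/B] holding=C  ← match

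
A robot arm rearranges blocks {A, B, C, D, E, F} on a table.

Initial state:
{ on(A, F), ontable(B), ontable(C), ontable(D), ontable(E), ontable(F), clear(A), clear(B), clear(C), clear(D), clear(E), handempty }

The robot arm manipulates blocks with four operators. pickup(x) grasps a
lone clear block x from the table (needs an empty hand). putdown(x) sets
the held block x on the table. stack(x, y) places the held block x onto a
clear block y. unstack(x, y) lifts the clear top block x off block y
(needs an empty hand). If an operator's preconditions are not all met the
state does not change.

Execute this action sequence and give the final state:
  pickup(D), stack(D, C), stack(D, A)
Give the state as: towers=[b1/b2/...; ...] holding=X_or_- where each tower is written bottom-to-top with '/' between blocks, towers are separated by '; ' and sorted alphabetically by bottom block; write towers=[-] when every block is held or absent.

step 1 (pickup(D)): towers=[B; C; E; F/A] holding=D
step 2 (stack(D, C)): towers=[B; C/D; E; F/A] holding=-
step 3 (stack(D, A)) [no-op]: towers=[B; C/D; E; F/A] holding=-

towers=[B; C/D; E; F/A] holding=-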